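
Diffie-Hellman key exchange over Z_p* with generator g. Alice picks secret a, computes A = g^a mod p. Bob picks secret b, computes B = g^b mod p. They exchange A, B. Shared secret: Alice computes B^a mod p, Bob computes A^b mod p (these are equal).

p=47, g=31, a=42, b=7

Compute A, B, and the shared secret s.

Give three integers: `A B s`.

A = 31^42 mod 47  (bits of 42 = 101010)
  bit 0 = 1: r = r^2 * 31 mod 47 = 1^2 * 31 = 1*31 = 31
  bit 1 = 0: r = r^2 mod 47 = 31^2 = 21
  bit 2 = 1: r = r^2 * 31 mod 47 = 21^2 * 31 = 18*31 = 41
  bit 3 = 0: r = r^2 mod 47 = 41^2 = 36
  bit 4 = 1: r = r^2 * 31 mod 47 = 36^2 * 31 = 27*31 = 38
  bit 5 = 0: r = r^2 mod 47 = 38^2 = 34
  -> A = 34
B = 31^7 mod 47  (bits of 7 = 111)
  bit 0 = 1: r = r^2 * 31 mod 47 = 1^2 * 31 = 1*31 = 31
  bit 1 = 1: r = r^2 * 31 mod 47 = 31^2 * 31 = 21*31 = 40
  bit 2 = 1: r = r^2 * 31 mod 47 = 40^2 * 31 = 2*31 = 15
  -> B = 15
s = B^a = 15^42 mod 47  (bits of 42 = 101010)
  bit 0 = 1: r = r^2 * 15 mod 47 = 1^2 * 15 = 1*15 = 15
  bit 1 = 0: r = r^2 mod 47 = 15^2 = 37
  bit 2 = 1: r = r^2 * 15 mod 47 = 37^2 * 15 = 6*15 = 43
  bit 3 = 0: r = r^2 mod 47 = 43^2 = 16
  bit 4 = 1: r = r^2 * 15 mod 47 = 16^2 * 15 = 21*15 = 33
  bit 5 = 0: r = r^2 mod 47 = 33^2 = 8
  -> s = B^a = 8

Answer: 34 15 8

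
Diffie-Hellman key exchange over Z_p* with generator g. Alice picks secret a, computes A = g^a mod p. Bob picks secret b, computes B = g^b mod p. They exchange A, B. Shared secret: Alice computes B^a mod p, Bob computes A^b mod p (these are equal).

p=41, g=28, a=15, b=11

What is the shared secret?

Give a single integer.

A = 28^15 mod 41  (bits of 15 = 1111)
  bit 0 = 1: r = r^2 * 28 mod 41 = 1^2 * 28 = 1*28 = 28
  bit 1 = 1: r = r^2 * 28 mod 41 = 28^2 * 28 = 5*28 = 17
  bit 2 = 1: r = r^2 * 28 mod 41 = 17^2 * 28 = 2*28 = 15
  bit 3 = 1: r = r^2 * 28 mod 41 = 15^2 * 28 = 20*28 = 27
  -> A = 27
B = 28^11 mod 41  (bits of 11 = 1011)
  bit 0 = 1: r = r^2 * 28 mod 41 = 1^2 * 28 = 1*28 = 28
  bit 1 = 0: r = r^2 mod 41 = 28^2 = 5
  bit 2 = 1: r = r^2 * 28 mod 41 = 5^2 * 28 = 25*28 = 3
  bit 3 = 1: r = r^2 * 28 mod 41 = 3^2 * 28 = 9*28 = 6
  -> B = 6
s = B^a = 6^15 mod 41  (bits of 15 = 1111)
  bit 0 = 1: r = r^2 * 6 mod 41 = 1^2 * 6 = 1*6 = 6
  bit 1 = 1: r = r^2 * 6 mod 41 = 6^2 * 6 = 36*6 = 11
  bit 2 = 1: r = r^2 * 6 mod 41 = 11^2 * 6 = 39*6 = 29
  bit 3 = 1: r = r^2 * 6 mod 41 = 29^2 * 6 = 21*6 = 3
  -> s = B^a = 3

Answer: 3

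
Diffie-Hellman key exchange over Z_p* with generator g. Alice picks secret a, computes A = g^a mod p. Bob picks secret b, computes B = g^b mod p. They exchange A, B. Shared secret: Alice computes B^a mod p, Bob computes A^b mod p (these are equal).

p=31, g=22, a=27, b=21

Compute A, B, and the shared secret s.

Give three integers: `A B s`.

A = 22^27 mod 31  (bits of 27 = 11011)
  bit 0 = 1: r = r^2 * 22 mod 31 = 1^2 * 22 = 1*22 = 22
  bit 1 = 1: r = r^2 * 22 mod 31 = 22^2 * 22 = 19*22 = 15
  bit 2 = 0: r = r^2 mod 31 = 15^2 = 8
  bit 3 = 1: r = r^2 * 22 mod 31 = 8^2 * 22 = 2*22 = 13
  bit 4 = 1: r = r^2 * 22 mod 31 = 13^2 * 22 = 14*22 = 29
  -> A = 29
B = 22^21 mod 31  (bits of 21 = 10101)
  bit 0 = 1: r = r^2 * 22 mod 31 = 1^2 * 22 = 1*22 = 22
  bit 1 = 0: r = r^2 mod 31 = 22^2 = 19
  bit 2 = 1: r = r^2 * 22 mod 31 = 19^2 * 22 = 20*22 = 6
  bit 3 = 0: r = r^2 mod 31 = 6^2 = 5
  bit 4 = 1: r = r^2 * 22 mod 31 = 5^2 * 22 = 25*22 = 23
  -> B = 23
s = B^a = 23^27 mod 31  (bits of 27 = 11011)
  bit 0 = 1: r = r^2 * 23 mod 31 = 1^2 * 23 = 1*23 = 23
  bit 1 = 1: r = r^2 * 23 mod 31 = 23^2 * 23 = 2*23 = 15
  bit 2 = 0: r = r^2 mod 31 = 15^2 = 8
  bit 3 = 1: r = r^2 * 23 mod 31 = 8^2 * 23 = 2*23 = 15
  bit 4 = 1: r = r^2 * 23 mod 31 = 15^2 * 23 = 8*23 = 29
  -> s = B^a = 29

Answer: 29 23 29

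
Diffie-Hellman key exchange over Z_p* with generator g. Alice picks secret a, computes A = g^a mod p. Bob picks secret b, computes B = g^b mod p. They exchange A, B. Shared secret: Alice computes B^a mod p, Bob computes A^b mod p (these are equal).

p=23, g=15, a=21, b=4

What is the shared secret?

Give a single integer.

A = 15^21 mod 23  (bits of 21 = 10101)
  bit 0 = 1: r = r^2 * 15 mod 23 = 1^2 * 15 = 1*15 = 15
  bit 1 = 0: r = r^2 mod 23 = 15^2 = 18
  bit 2 = 1: r = r^2 * 15 mod 23 = 18^2 * 15 = 2*15 = 7
  bit 3 = 0: r = r^2 mod 23 = 7^2 = 3
  bit 4 = 1: r = r^2 * 15 mod 23 = 3^2 * 15 = 9*15 = 20
  -> A = 20
B = 15^4 mod 23  (bits of 4 = 100)
  bit 0 = 1: r = r^2 * 15 mod 23 = 1^2 * 15 = 1*15 = 15
  bit 1 = 0: r = r^2 mod 23 = 15^2 = 18
  bit 2 = 0: r = r^2 mod 23 = 18^2 = 2
  -> B = 2
s = B^a = 2^21 mod 23  (bits of 21 = 10101)
  bit 0 = 1: r = r^2 * 2 mod 23 = 1^2 * 2 = 1*2 = 2
  bit 1 = 0: r = r^2 mod 23 = 2^2 = 4
  bit 2 = 1: r = r^2 * 2 mod 23 = 4^2 * 2 = 16*2 = 9
  bit 3 = 0: r = r^2 mod 23 = 9^2 = 12
  bit 4 = 1: r = r^2 * 2 mod 23 = 12^2 * 2 = 6*2 = 12
  -> s = B^a = 12

Answer: 12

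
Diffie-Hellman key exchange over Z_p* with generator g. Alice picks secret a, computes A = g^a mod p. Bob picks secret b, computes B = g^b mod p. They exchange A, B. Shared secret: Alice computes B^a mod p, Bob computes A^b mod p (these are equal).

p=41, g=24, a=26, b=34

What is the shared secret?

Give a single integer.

Answer: 4

Derivation:
A = 24^26 mod 41  (bits of 26 = 11010)
  bit 0 = 1: r = r^2 * 24 mod 41 = 1^2 * 24 = 1*24 = 24
  bit 1 = 1: r = r^2 * 24 mod 41 = 24^2 * 24 = 2*24 = 7
  bit 2 = 0: r = r^2 mod 41 = 7^2 = 8
  bit 3 = 1: r = r^2 * 24 mod 41 = 8^2 * 24 = 23*24 = 19
  bit 4 = 0: r = r^2 mod 41 = 19^2 = 33
  -> A = 33
B = 24^34 mod 41  (bits of 34 = 100010)
  bit 0 = 1: r = r^2 * 24 mod 41 = 1^2 * 24 = 1*24 = 24
  bit 1 = 0: r = r^2 mod 41 = 24^2 = 2
  bit 2 = 0: r = r^2 mod 41 = 2^2 = 4
  bit 3 = 0: r = r^2 mod 41 = 4^2 = 16
  bit 4 = 1: r = r^2 * 24 mod 41 = 16^2 * 24 = 10*24 = 35
  bit 5 = 0: r = r^2 mod 41 = 35^2 = 36
  -> B = 36
s = B^a = 36^26 mod 41  (bits of 26 = 11010)
  bit 0 = 1: r = r^2 * 36 mod 41 = 1^2 * 36 = 1*36 = 36
  bit 1 = 1: r = r^2 * 36 mod 41 = 36^2 * 36 = 25*36 = 39
  bit 2 = 0: r = r^2 mod 41 = 39^2 = 4
  bit 3 = 1: r = r^2 * 36 mod 41 = 4^2 * 36 = 16*36 = 2
  bit 4 = 0: r = r^2 mod 41 = 2^2 = 4
  -> s = B^a = 4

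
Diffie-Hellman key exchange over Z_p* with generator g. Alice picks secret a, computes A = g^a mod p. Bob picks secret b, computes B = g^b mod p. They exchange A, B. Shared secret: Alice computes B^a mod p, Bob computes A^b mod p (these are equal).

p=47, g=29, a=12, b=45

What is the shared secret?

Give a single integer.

A = 29^12 mod 47  (bits of 12 = 1100)
  bit 0 = 1: r = r^2 * 29 mod 47 = 1^2 * 29 = 1*29 = 29
  bit 1 = 1: r = r^2 * 29 mod 47 = 29^2 * 29 = 42*29 = 43
  bit 2 = 0: r = r^2 mod 47 = 43^2 = 16
  bit 3 = 0: r = r^2 mod 47 = 16^2 = 21
  -> A = 21
B = 29^45 mod 47  (bits of 45 = 101101)
  bit 0 = 1: r = r^2 * 29 mod 47 = 1^2 * 29 = 1*29 = 29
  bit 1 = 0: r = r^2 mod 47 = 29^2 = 42
  bit 2 = 1: r = r^2 * 29 mod 47 = 42^2 * 29 = 25*29 = 20
  bit 3 = 1: r = r^2 * 29 mod 47 = 20^2 * 29 = 24*29 = 38
  bit 4 = 0: r = r^2 mod 47 = 38^2 = 34
  bit 5 = 1: r = r^2 * 29 mod 47 = 34^2 * 29 = 28*29 = 13
  -> B = 13
s = B^a = 13^12 mod 47  (bits of 12 = 1100)
  bit 0 = 1: r = r^2 * 13 mod 47 = 1^2 * 13 = 1*13 = 13
  bit 1 = 1: r = r^2 * 13 mod 47 = 13^2 * 13 = 28*13 = 35
  bit 2 = 0: r = r^2 mod 47 = 35^2 = 3
  bit 3 = 0: r = r^2 mod 47 = 3^2 = 9
  -> s = B^a = 9

Answer: 9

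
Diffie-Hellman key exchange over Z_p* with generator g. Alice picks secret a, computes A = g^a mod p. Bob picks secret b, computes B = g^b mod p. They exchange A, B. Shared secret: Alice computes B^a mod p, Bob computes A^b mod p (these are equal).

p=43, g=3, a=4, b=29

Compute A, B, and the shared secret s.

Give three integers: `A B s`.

Answer: 38 18 13

Derivation:
A = 3^4 mod 43  (bits of 4 = 100)
  bit 0 = 1: r = r^2 * 3 mod 43 = 1^2 * 3 = 1*3 = 3
  bit 1 = 0: r = r^2 mod 43 = 3^2 = 9
  bit 2 = 0: r = r^2 mod 43 = 9^2 = 38
  -> A = 38
B = 3^29 mod 43  (bits of 29 = 11101)
  bit 0 = 1: r = r^2 * 3 mod 43 = 1^2 * 3 = 1*3 = 3
  bit 1 = 1: r = r^2 * 3 mod 43 = 3^2 * 3 = 9*3 = 27
  bit 2 = 1: r = r^2 * 3 mod 43 = 27^2 * 3 = 41*3 = 37
  bit 3 = 0: r = r^2 mod 43 = 37^2 = 36
  bit 4 = 1: r = r^2 * 3 mod 43 = 36^2 * 3 = 6*3 = 18
  -> B = 18
s = B^a = 18^4 mod 43  (bits of 4 = 100)
  bit 0 = 1: r = r^2 * 18 mod 43 = 1^2 * 18 = 1*18 = 18
  bit 1 = 0: r = r^2 mod 43 = 18^2 = 23
  bit 2 = 0: r = r^2 mod 43 = 23^2 = 13
  -> s = B^a = 13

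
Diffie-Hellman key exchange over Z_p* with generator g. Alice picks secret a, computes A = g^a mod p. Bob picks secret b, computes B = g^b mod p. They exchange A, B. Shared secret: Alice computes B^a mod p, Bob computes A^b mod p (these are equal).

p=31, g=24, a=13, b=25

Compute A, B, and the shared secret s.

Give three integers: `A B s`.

A = 24^13 mod 31  (bits of 13 = 1101)
  bit 0 = 1: r = r^2 * 24 mod 31 = 1^2 * 24 = 1*24 = 24
  bit 1 = 1: r = r^2 * 24 mod 31 = 24^2 * 24 = 18*24 = 29
  bit 2 = 0: r = r^2 mod 31 = 29^2 = 4
  bit 3 = 1: r = r^2 * 24 mod 31 = 4^2 * 24 = 16*24 = 12
  -> A = 12
B = 24^25 mod 31  (bits of 25 = 11001)
  bit 0 = 1: r = r^2 * 24 mod 31 = 1^2 * 24 = 1*24 = 24
  bit 1 = 1: r = r^2 * 24 mod 31 = 24^2 * 24 = 18*24 = 29
  bit 2 = 0: r = r^2 mod 31 = 29^2 = 4
  bit 3 = 0: r = r^2 mod 31 = 4^2 = 16
  bit 4 = 1: r = r^2 * 24 mod 31 = 16^2 * 24 = 8*24 = 6
  -> B = 6
s = B^a = 6^13 mod 31  (bits of 13 = 1101)
  bit 0 = 1: r = r^2 * 6 mod 31 = 1^2 * 6 = 1*6 = 6
  bit 1 = 1: r = r^2 * 6 mod 31 = 6^2 * 6 = 5*6 = 30
  bit 2 = 0: r = r^2 mod 31 = 30^2 = 1
  bit 3 = 1: r = r^2 * 6 mod 31 = 1^2 * 6 = 1*6 = 6
  -> s = B^a = 6

Answer: 12 6 6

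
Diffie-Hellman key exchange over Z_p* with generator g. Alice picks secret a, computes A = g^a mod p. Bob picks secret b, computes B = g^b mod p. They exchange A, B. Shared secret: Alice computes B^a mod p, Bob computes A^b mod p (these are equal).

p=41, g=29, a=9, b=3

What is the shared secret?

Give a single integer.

A = 29^9 mod 41  (bits of 9 = 1001)
  bit 0 = 1: r = r^2 * 29 mod 41 = 1^2 * 29 = 1*29 = 29
  bit 1 = 0: r = r^2 mod 41 = 29^2 = 21
  bit 2 = 0: r = r^2 mod 41 = 21^2 = 31
  bit 3 = 1: r = r^2 * 29 mod 41 = 31^2 * 29 = 18*29 = 30
  -> A = 30
B = 29^3 mod 41  (bits of 3 = 11)
  bit 0 = 1: r = r^2 * 29 mod 41 = 1^2 * 29 = 1*29 = 29
  bit 1 = 1: r = r^2 * 29 mod 41 = 29^2 * 29 = 21*29 = 35
  -> B = 35
s = B^a = 35^9 mod 41  (bits of 9 = 1001)
  bit 0 = 1: r = r^2 * 35 mod 41 = 1^2 * 35 = 1*35 = 35
  bit 1 = 0: r = r^2 mod 41 = 35^2 = 36
  bit 2 = 0: r = r^2 mod 41 = 36^2 = 25
  bit 3 = 1: r = r^2 * 35 mod 41 = 25^2 * 35 = 10*35 = 22
  -> s = B^a = 22

Answer: 22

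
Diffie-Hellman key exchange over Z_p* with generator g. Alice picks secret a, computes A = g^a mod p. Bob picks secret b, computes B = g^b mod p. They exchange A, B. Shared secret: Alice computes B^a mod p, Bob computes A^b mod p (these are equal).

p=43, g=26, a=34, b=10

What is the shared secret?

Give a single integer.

Answer: 15

Derivation:
A = 26^34 mod 43  (bits of 34 = 100010)
  bit 0 = 1: r = r^2 * 26 mod 43 = 1^2 * 26 = 1*26 = 26
  bit 1 = 0: r = r^2 mod 43 = 26^2 = 31
  bit 2 = 0: r = r^2 mod 43 = 31^2 = 15
  bit 3 = 0: r = r^2 mod 43 = 15^2 = 10
  bit 4 = 1: r = r^2 * 26 mod 43 = 10^2 * 26 = 14*26 = 20
  bit 5 = 0: r = r^2 mod 43 = 20^2 = 13
  -> A = 13
B = 26^10 mod 43  (bits of 10 = 1010)
  bit 0 = 1: r = r^2 * 26 mod 43 = 1^2 * 26 = 1*26 = 26
  bit 1 = 0: r = r^2 mod 43 = 26^2 = 31
  bit 2 = 1: r = r^2 * 26 mod 43 = 31^2 * 26 = 15*26 = 3
  bit 3 = 0: r = r^2 mod 43 = 3^2 = 9
  -> B = 9
s = B^a = 9^34 mod 43  (bits of 34 = 100010)
  bit 0 = 1: r = r^2 * 9 mod 43 = 1^2 * 9 = 1*9 = 9
  bit 1 = 0: r = r^2 mod 43 = 9^2 = 38
  bit 2 = 0: r = r^2 mod 43 = 38^2 = 25
  bit 3 = 0: r = r^2 mod 43 = 25^2 = 23
  bit 4 = 1: r = r^2 * 9 mod 43 = 23^2 * 9 = 13*9 = 31
  bit 5 = 0: r = r^2 mod 43 = 31^2 = 15
  -> s = B^a = 15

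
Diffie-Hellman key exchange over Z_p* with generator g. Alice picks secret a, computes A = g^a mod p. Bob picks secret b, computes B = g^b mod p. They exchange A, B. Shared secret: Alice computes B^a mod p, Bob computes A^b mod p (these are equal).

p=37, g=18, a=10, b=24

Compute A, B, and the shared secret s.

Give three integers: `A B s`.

Answer: 3 26 26

Derivation:
A = 18^10 mod 37  (bits of 10 = 1010)
  bit 0 = 1: r = r^2 * 18 mod 37 = 1^2 * 18 = 1*18 = 18
  bit 1 = 0: r = r^2 mod 37 = 18^2 = 28
  bit 2 = 1: r = r^2 * 18 mod 37 = 28^2 * 18 = 7*18 = 15
  bit 3 = 0: r = r^2 mod 37 = 15^2 = 3
  -> A = 3
B = 18^24 mod 37  (bits of 24 = 11000)
  bit 0 = 1: r = r^2 * 18 mod 37 = 1^2 * 18 = 1*18 = 18
  bit 1 = 1: r = r^2 * 18 mod 37 = 18^2 * 18 = 28*18 = 23
  bit 2 = 0: r = r^2 mod 37 = 23^2 = 11
  bit 3 = 0: r = r^2 mod 37 = 11^2 = 10
  bit 4 = 0: r = r^2 mod 37 = 10^2 = 26
  -> B = 26
s = B^a = 26^10 mod 37  (bits of 10 = 1010)
  bit 0 = 1: r = r^2 * 26 mod 37 = 1^2 * 26 = 1*26 = 26
  bit 1 = 0: r = r^2 mod 37 = 26^2 = 10
  bit 2 = 1: r = r^2 * 26 mod 37 = 10^2 * 26 = 26*26 = 10
  bit 3 = 0: r = r^2 mod 37 = 10^2 = 26
  -> s = B^a = 26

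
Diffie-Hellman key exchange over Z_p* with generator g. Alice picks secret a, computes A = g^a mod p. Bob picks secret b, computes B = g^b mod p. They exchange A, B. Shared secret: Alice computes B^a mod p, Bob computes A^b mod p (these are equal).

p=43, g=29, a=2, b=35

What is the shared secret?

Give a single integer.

Answer: 36

Derivation:
A = 29^2 mod 43  (bits of 2 = 10)
  bit 0 = 1: r = r^2 * 29 mod 43 = 1^2 * 29 = 1*29 = 29
  bit 1 = 0: r = r^2 mod 43 = 29^2 = 24
  -> A = 24
B = 29^35 mod 43  (bits of 35 = 100011)
  bit 0 = 1: r = r^2 * 29 mod 43 = 1^2 * 29 = 1*29 = 29
  bit 1 = 0: r = r^2 mod 43 = 29^2 = 24
  bit 2 = 0: r = r^2 mod 43 = 24^2 = 17
  bit 3 = 0: r = r^2 mod 43 = 17^2 = 31
  bit 4 = 1: r = r^2 * 29 mod 43 = 31^2 * 29 = 15*29 = 5
  bit 5 = 1: r = r^2 * 29 mod 43 = 5^2 * 29 = 25*29 = 37
  -> B = 37
s = B^a = 37^2 mod 43  (bits of 2 = 10)
  bit 0 = 1: r = r^2 * 37 mod 43 = 1^2 * 37 = 1*37 = 37
  bit 1 = 0: r = r^2 mod 43 = 37^2 = 36
  -> s = B^a = 36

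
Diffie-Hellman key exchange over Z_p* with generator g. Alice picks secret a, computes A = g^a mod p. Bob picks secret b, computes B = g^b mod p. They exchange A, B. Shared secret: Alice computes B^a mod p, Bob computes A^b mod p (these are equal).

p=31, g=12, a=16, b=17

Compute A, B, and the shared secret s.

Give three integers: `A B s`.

A = 12^16 mod 31  (bits of 16 = 10000)
  bit 0 = 1: r = r^2 * 12 mod 31 = 1^2 * 12 = 1*12 = 12
  bit 1 = 0: r = r^2 mod 31 = 12^2 = 20
  bit 2 = 0: r = r^2 mod 31 = 20^2 = 28
  bit 3 = 0: r = r^2 mod 31 = 28^2 = 9
  bit 4 = 0: r = r^2 mod 31 = 9^2 = 19
  -> A = 19
B = 12^17 mod 31  (bits of 17 = 10001)
  bit 0 = 1: r = r^2 * 12 mod 31 = 1^2 * 12 = 1*12 = 12
  bit 1 = 0: r = r^2 mod 31 = 12^2 = 20
  bit 2 = 0: r = r^2 mod 31 = 20^2 = 28
  bit 3 = 0: r = r^2 mod 31 = 28^2 = 9
  bit 4 = 1: r = r^2 * 12 mod 31 = 9^2 * 12 = 19*12 = 11
  -> B = 11
s = B^a = 11^16 mod 31  (bits of 16 = 10000)
  bit 0 = 1: r = r^2 * 11 mod 31 = 1^2 * 11 = 1*11 = 11
  bit 1 = 0: r = r^2 mod 31 = 11^2 = 28
  bit 2 = 0: r = r^2 mod 31 = 28^2 = 9
  bit 3 = 0: r = r^2 mod 31 = 9^2 = 19
  bit 4 = 0: r = r^2 mod 31 = 19^2 = 20
  -> s = B^a = 20

Answer: 19 11 20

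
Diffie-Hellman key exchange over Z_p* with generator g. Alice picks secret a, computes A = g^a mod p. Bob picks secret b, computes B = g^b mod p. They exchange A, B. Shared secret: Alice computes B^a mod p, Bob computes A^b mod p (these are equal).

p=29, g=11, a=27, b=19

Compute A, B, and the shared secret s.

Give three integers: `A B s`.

A = 11^27 mod 29  (bits of 27 = 11011)
  bit 0 = 1: r = r^2 * 11 mod 29 = 1^2 * 11 = 1*11 = 11
  bit 1 = 1: r = r^2 * 11 mod 29 = 11^2 * 11 = 5*11 = 26
  bit 2 = 0: r = r^2 mod 29 = 26^2 = 9
  bit 3 = 1: r = r^2 * 11 mod 29 = 9^2 * 11 = 23*11 = 21
  bit 4 = 1: r = r^2 * 11 mod 29 = 21^2 * 11 = 6*11 = 8
  -> A = 8
B = 11^19 mod 29  (bits of 19 = 10011)
  bit 0 = 1: r = r^2 * 11 mod 29 = 1^2 * 11 = 1*11 = 11
  bit 1 = 0: r = r^2 mod 29 = 11^2 = 5
  bit 2 = 0: r = r^2 mod 29 = 5^2 = 25
  bit 3 = 1: r = r^2 * 11 mod 29 = 25^2 * 11 = 16*11 = 2
  bit 4 = 1: r = r^2 * 11 mod 29 = 2^2 * 11 = 4*11 = 15
  -> B = 15
s = B^a = 15^27 mod 29  (bits of 27 = 11011)
  bit 0 = 1: r = r^2 * 15 mod 29 = 1^2 * 15 = 1*15 = 15
  bit 1 = 1: r = r^2 * 15 mod 29 = 15^2 * 15 = 22*15 = 11
  bit 2 = 0: r = r^2 mod 29 = 11^2 = 5
  bit 3 = 1: r = r^2 * 15 mod 29 = 5^2 * 15 = 25*15 = 27
  bit 4 = 1: r = r^2 * 15 mod 29 = 27^2 * 15 = 4*15 = 2
  -> s = B^a = 2

Answer: 8 15 2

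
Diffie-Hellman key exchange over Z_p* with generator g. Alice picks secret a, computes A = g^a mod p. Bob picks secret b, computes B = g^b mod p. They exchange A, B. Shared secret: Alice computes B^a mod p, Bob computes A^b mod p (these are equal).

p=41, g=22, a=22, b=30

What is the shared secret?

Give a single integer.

A = 22^22 mod 41  (bits of 22 = 10110)
  bit 0 = 1: r = r^2 * 22 mod 41 = 1^2 * 22 = 1*22 = 22
  bit 1 = 0: r = r^2 mod 41 = 22^2 = 33
  bit 2 = 1: r = r^2 * 22 mod 41 = 33^2 * 22 = 23*22 = 14
  bit 3 = 1: r = r^2 * 22 mod 41 = 14^2 * 22 = 32*22 = 7
  bit 4 = 0: r = r^2 mod 41 = 7^2 = 8
  -> A = 8
B = 22^30 mod 41  (bits of 30 = 11110)
  bit 0 = 1: r = r^2 * 22 mod 41 = 1^2 * 22 = 1*22 = 22
  bit 1 = 1: r = r^2 * 22 mod 41 = 22^2 * 22 = 33*22 = 29
  bit 2 = 1: r = r^2 * 22 mod 41 = 29^2 * 22 = 21*22 = 11
  bit 3 = 1: r = r^2 * 22 mod 41 = 11^2 * 22 = 39*22 = 38
  bit 4 = 0: r = r^2 mod 41 = 38^2 = 9
  -> B = 9
s = B^a = 9^22 mod 41  (bits of 22 = 10110)
  bit 0 = 1: r = r^2 * 9 mod 41 = 1^2 * 9 = 1*9 = 9
  bit 1 = 0: r = r^2 mod 41 = 9^2 = 40
  bit 2 = 1: r = r^2 * 9 mod 41 = 40^2 * 9 = 1*9 = 9
  bit 3 = 1: r = r^2 * 9 mod 41 = 9^2 * 9 = 40*9 = 32
  bit 4 = 0: r = r^2 mod 41 = 32^2 = 40
  -> s = B^a = 40

Answer: 40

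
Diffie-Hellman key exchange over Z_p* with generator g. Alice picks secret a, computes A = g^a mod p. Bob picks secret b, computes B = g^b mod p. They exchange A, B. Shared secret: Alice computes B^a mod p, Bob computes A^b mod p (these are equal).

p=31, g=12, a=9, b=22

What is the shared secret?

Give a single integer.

A = 12^9 mod 31  (bits of 9 = 1001)
  bit 0 = 1: r = r^2 * 12 mod 31 = 1^2 * 12 = 1*12 = 12
  bit 1 = 0: r = r^2 mod 31 = 12^2 = 20
  bit 2 = 0: r = r^2 mod 31 = 20^2 = 28
  bit 3 = 1: r = r^2 * 12 mod 31 = 28^2 * 12 = 9*12 = 15
  -> A = 15
B = 12^22 mod 31  (bits of 22 = 10110)
  bit 0 = 1: r = r^2 * 12 mod 31 = 1^2 * 12 = 1*12 = 12
  bit 1 = 0: r = r^2 mod 31 = 12^2 = 20
  bit 2 = 1: r = r^2 * 12 mod 31 = 20^2 * 12 = 28*12 = 26
  bit 3 = 1: r = r^2 * 12 mod 31 = 26^2 * 12 = 25*12 = 21
  bit 4 = 0: r = r^2 mod 31 = 21^2 = 7
  -> B = 7
s = B^a = 7^9 mod 31  (bits of 9 = 1001)
  bit 0 = 1: r = r^2 * 7 mod 31 = 1^2 * 7 = 1*7 = 7
  bit 1 = 0: r = r^2 mod 31 = 7^2 = 18
  bit 2 = 0: r = r^2 mod 31 = 18^2 = 14
  bit 3 = 1: r = r^2 * 7 mod 31 = 14^2 * 7 = 10*7 = 8
  -> s = B^a = 8

Answer: 8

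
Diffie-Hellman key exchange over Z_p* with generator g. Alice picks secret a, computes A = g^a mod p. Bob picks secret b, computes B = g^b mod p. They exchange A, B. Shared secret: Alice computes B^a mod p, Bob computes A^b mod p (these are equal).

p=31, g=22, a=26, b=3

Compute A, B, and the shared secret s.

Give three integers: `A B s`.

Answer: 14 15 16

Derivation:
A = 22^26 mod 31  (bits of 26 = 11010)
  bit 0 = 1: r = r^2 * 22 mod 31 = 1^2 * 22 = 1*22 = 22
  bit 1 = 1: r = r^2 * 22 mod 31 = 22^2 * 22 = 19*22 = 15
  bit 2 = 0: r = r^2 mod 31 = 15^2 = 8
  bit 3 = 1: r = r^2 * 22 mod 31 = 8^2 * 22 = 2*22 = 13
  bit 4 = 0: r = r^2 mod 31 = 13^2 = 14
  -> A = 14
B = 22^3 mod 31  (bits of 3 = 11)
  bit 0 = 1: r = r^2 * 22 mod 31 = 1^2 * 22 = 1*22 = 22
  bit 1 = 1: r = r^2 * 22 mod 31 = 22^2 * 22 = 19*22 = 15
  -> B = 15
s = B^a = 15^26 mod 31  (bits of 26 = 11010)
  bit 0 = 1: r = r^2 * 15 mod 31 = 1^2 * 15 = 1*15 = 15
  bit 1 = 1: r = r^2 * 15 mod 31 = 15^2 * 15 = 8*15 = 27
  bit 2 = 0: r = r^2 mod 31 = 27^2 = 16
  bit 3 = 1: r = r^2 * 15 mod 31 = 16^2 * 15 = 8*15 = 27
  bit 4 = 0: r = r^2 mod 31 = 27^2 = 16
  -> s = B^a = 16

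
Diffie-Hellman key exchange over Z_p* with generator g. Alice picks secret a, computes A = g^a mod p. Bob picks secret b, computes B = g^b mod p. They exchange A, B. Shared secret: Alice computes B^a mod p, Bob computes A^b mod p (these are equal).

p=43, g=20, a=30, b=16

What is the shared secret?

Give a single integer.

A = 20^30 mod 43  (bits of 30 = 11110)
  bit 0 = 1: r = r^2 * 20 mod 43 = 1^2 * 20 = 1*20 = 20
  bit 1 = 1: r = r^2 * 20 mod 43 = 20^2 * 20 = 13*20 = 2
  bit 2 = 1: r = r^2 * 20 mod 43 = 2^2 * 20 = 4*20 = 37
  bit 3 = 1: r = r^2 * 20 mod 43 = 37^2 * 20 = 36*20 = 32
  bit 4 = 0: r = r^2 mod 43 = 32^2 = 35
  -> A = 35
B = 20^16 mod 43  (bits of 16 = 10000)
  bit 0 = 1: r = r^2 * 20 mod 43 = 1^2 * 20 = 1*20 = 20
  bit 1 = 0: r = r^2 mod 43 = 20^2 = 13
  bit 2 = 0: r = r^2 mod 43 = 13^2 = 40
  bit 3 = 0: r = r^2 mod 43 = 40^2 = 9
  bit 4 = 0: r = r^2 mod 43 = 9^2 = 38
  -> B = 38
s = B^a = 38^30 mod 43  (bits of 30 = 11110)
  bit 0 = 1: r = r^2 * 38 mod 43 = 1^2 * 38 = 1*38 = 38
  bit 1 = 1: r = r^2 * 38 mod 43 = 38^2 * 38 = 25*38 = 4
  bit 2 = 1: r = r^2 * 38 mod 43 = 4^2 * 38 = 16*38 = 6
  bit 3 = 1: r = r^2 * 38 mod 43 = 6^2 * 38 = 36*38 = 35
  bit 4 = 0: r = r^2 mod 43 = 35^2 = 21
  -> s = B^a = 21

Answer: 21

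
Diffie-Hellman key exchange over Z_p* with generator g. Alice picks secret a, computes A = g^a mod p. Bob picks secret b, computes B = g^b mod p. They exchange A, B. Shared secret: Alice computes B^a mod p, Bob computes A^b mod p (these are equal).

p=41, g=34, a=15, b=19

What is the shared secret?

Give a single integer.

A = 34^15 mod 41  (bits of 15 = 1111)
  bit 0 = 1: r = r^2 * 34 mod 41 = 1^2 * 34 = 1*34 = 34
  bit 1 = 1: r = r^2 * 34 mod 41 = 34^2 * 34 = 8*34 = 26
  bit 2 = 1: r = r^2 * 34 mod 41 = 26^2 * 34 = 20*34 = 24
  bit 3 = 1: r = r^2 * 34 mod 41 = 24^2 * 34 = 2*34 = 27
  -> A = 27
B = 34^19 mod 41  (bits of 19 = 10011)
  bit 0 = 1: r = r^2 * 34 mod 41 = 1^2 * 34 = 1*34 = 34
  bit 1 = 0: r = r^2 mod 41 = 34^2 = 8
  bit 2 = 0: r = r^2 mod 41 = 8^2 = 23
  bit 3 = 1: r = r^2 * 34 mod 41 = 23^2 * 34 = 37*34 = 28
  bit 4 = 1: r = r^2 * 34 mod 41 = 28^2 * 34 = 5*34 = 6
  -> B = 6
s = B^a = 6^15 mod 41  (bits of 15 = 1111)
  bit 0 = 1: r = r^2 * 6 mod 41 = 1^2 * 6 = 1*6 = 6
  bit 1 = 1: r = r^2 * 6 mod 41 = 6^2 * 6 = 36*6 = 11
  bit 2 = 1: r = r^2 * 6 mod 41 = 11^2 * 6 = 39*6 = 29
  bit 3 = 1: r = r^2 * 6 mod 41 = 29^2 * 6 = 21*6 = 3
  -> s = B^a = 3

Answer: 3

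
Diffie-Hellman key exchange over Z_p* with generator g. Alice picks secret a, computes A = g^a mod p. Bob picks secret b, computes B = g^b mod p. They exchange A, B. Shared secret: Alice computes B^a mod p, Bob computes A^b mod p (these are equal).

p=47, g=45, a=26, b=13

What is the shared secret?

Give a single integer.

A = 45^26 mod 47  (bits of 26 = 11010)
  bit 0 = 1: r = r^2 * 45 mod 47 = 1^2 * 45 = 1*45 = 45
  bit 1 = 1: r = r^2 * 45 mod 47 = 45^2 * 45 = 4*45 = 39
  bit 2 = 0: r = r^2 mod 47 = 39^2 = 17
  bit 3 = 1: r = r^2 * 45 mod 47 = 17^2 * 45 = 7*45 = 33
  bit 4 = 0: r = r^2 mod 47 = 33^2 = 8
  -> A = 8
B = 45^13 mod 47  (bits of 13 = 1101)
  bit 0 = 1: r = r^2 * 45 mod 47 = 1^2 * 45 = 1*45 = 45
  bit 1 = 1: r = r^2 * 45 mod 47 = 45^2 * 45 = 4*45 = 39
  bit 2 = 0: r = r^2 mod 47 = 39^2 = 17
  bit 3 = 1: r = r^2 * 45 mod 47 = 17^2 * 45 = 7*45 = 33
  -> B = 33
s = B^a = 33^26 mod 47  (bits of 26 = 11010)
  bit 0 = 1: r = r^2 * 33 mod 47 = 1^2 * 33 = 1*33 = 33
  bit 1 = 1: r = r^2 * 33 mod 47 = 33^2 * 33 = 8*33 = 29
  bit 2 = 0: r = r^2 mod 47 = 29^2 = 42
  bit 3 = 1: r = r^2 * 33 mod 47 = 42^2 * 33 = 25*33 = 26
  bit 4 = 0: r = r^2 mod 47 = 26^2 = 18
  -> s = B^a = 18

Answer: 18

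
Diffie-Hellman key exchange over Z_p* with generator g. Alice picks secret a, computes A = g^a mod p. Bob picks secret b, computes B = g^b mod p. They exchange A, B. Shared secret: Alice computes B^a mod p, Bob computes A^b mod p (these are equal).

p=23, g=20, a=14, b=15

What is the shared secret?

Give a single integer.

Answer: 3

Derivation:
A = 20^14 mod 23  (bits of 14 = 1110)
  bit 0 = 1: r = r^2 * 20 mod 23 = 1^2 * 20 = 1*20 = 20
  bit 1 = 1: r = r^2 * 20 mod 23 = 20^2 * 20 = 9*20 = 19
  bit 2 = 1: r = r^2 * 20 mod 23 = 19^2 * 20 = 16*20 = 21
  bit 3 = 0: r = r^2 mod 23 = 21^2 = 4
  -> A = 4
B = 20^15 mod 23  (bits of 15 = 1111)
  bit 0 = 1: r = r^2 * 20 mod 23 = 1^2 * 20 = 1*20 = 20
  bit 1 = 1: r = r^2 * 20 mod 23 = 20^2 * 20 = 9*20 = 19
  bit 2 = 1: r = r^2 * 20 mod 23 = 19^2 * 20 = 16*20 = 21
  bit 3 = 1: r = r^2 * 20 mod 23 = 21^2 * 20 = 4*20 = 11
  -> B = 11
s = B^a = 11^14 mod 23  (bits of 14 = 1110)
  bit 0 = 1: r = r^2 * 11 mod 23 = 1^2 * 11 = 1*11 = 11
  bit 1 = 1: r = r^2 * 11 mod 23 = 11^2 * 11 = 6*11 = 20
  bit 2 = 1: r = r^2 * 11 mod 23 = 20^2 * 11 = 9*11 = 7
  bit 3 = 0: r = r^2 mod 23 = 7^2 = 3
  -> s = B^a = 3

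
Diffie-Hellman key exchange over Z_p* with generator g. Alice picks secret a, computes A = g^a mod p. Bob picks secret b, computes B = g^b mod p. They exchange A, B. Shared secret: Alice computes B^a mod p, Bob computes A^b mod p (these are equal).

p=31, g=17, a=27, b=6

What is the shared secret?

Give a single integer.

A = 17^27 mod 31  (bits of 27 = 11011)
  bit 0 = 1: r = r^2 * 17 mod 31 = 1^2 * 17 = 1*17 = 17
  bit 1 = 1: r = r^2 * 17 mod 31 = 17^2 * 17 = 10*17 = 15
  bit 2 = 0: r = r^2 mod 31 = 15^2 = 8
  bit 3 = 1: r = r^2 * 17 mod 31 = 8^2 * 17 = 2*17 = 3
  bit 4 = 1: r = r^2 * 17 mod 31 = 3^2 * 17 = 9*17 = 29
  -> A = 29
B = 17^6 mod 31  (bits of 6 = 110)
  bit 0 = 1: r = r^2 * 17 mod 31 = 1^2 * 17 = 1*17 = 17
  bit 1 = 1: r = r^2 * 17 mod 31 = 17^2 * 17 = 10*17 = 15
  bit 2 = 0: r = r^2 mod 31 = 15^2 = 8
  -> B = 8
s = B^a = 8^27 mod 31  (bits of 27 = 11011)
  bit 0 = 1: r = r^2 * 8 mod 31 = 1^2 * 8 = 1*8 = 8
  bit 1 = 1: r = r^2 * 8 mod 31 = 8^2 * 8 = 2*8 = 16
  bit 2 = 0: r = r^2 mod 31 = 16^2 = 8
  bit 3 = 1: r = r^2 * 8 mod 31 = 8^2 * 8 = 2*8 = 16
  bit 4 = 1: r = r^2 * 8 mod 31 = 16^2 * 8 = 8*8 = 2
  -> s = B^a = 2

Answer: 2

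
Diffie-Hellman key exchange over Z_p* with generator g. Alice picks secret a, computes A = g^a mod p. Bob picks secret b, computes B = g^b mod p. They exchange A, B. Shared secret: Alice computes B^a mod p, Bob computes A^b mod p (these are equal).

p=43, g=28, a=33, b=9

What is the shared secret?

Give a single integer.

A = 28^33 mod 43  (bits of 33 = 100001)
  bit 0 = 1: r = r^2 * 28 mod 43 = 1^2 * 28 = 1*28 = 28
  bit 1 = 0: r = r^2 mod 43 = 28^2 = 10
  bit 2 = 0: r = r^2 mod 43 = 10^2 = 14
  bit 3 = 0: r = r^2 mod 43 = 14^2 = 24
  bit 4 = 0: r = r^2 mod 43 = 24^2 = 17
  bit 5 = 1: r = r^2 * 28 mod 43 = 17^2 * 28 = 31*28 = 8
  -> A = 8
B = 28^9 mod 43  (bits of 9 = 1001)
  bit 0 = 1: r = r^2 * 28 mod 43 = 1^2 * 28 = 1*28 = 28
  bit 1 = 0: r = r^2 mod 43 = 28^2 = 10
  bit 2 = 0: r = r^2 mod 43 = 10^2 = 14
  bit 3 = 1: r = r^2 * 28 mod 43 = 14^2 * 28 = 24*28 = 27
  -> B = 27
s = B^a = 27^33 mod 43  (bits of 33 = 100001)
  bit 0 = 1: r = r^2 * 27 mod 43 = 1^2 * 27 = 1*27 = 27
  bit 1 = 0: r = r^2 mod 43 = 27^2 = 41
  bit 2 = 0: r = r^2 mod 43 = 41^2 = 4
  bit 3 = 0: r = r^2 mod 43 = 4^2 = 16
  bit 4 = 0: r = r^2 mod 43 = 16^2 = 41
  bit 5 = 1: r = r^2 * 27 mod 43 = 41^2 * 27 = 4*27 = 22
  -> s = B^a = 22

Answer: 22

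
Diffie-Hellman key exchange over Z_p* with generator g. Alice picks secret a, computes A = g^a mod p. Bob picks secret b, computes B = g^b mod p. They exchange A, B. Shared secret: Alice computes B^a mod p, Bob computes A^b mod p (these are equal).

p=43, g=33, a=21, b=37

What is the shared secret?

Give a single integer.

Answer: 42

Derivation:
A = 33^21 mod 43  (bits of 21 = 10101)
  bit 0 = 1: r = r^2 * 33 mod 43 = 1^2 * 33 = 1*33 = 33
  bit 1 = 0: r = r^2 mod 43 = 33^2 = 14
  bit 2 = 1: r = r^2 * 33 mod 43 = 14^2 * 33 = 24*33 = 18
  bit 3 = 0: r = r^2 mod 43 = 18^2 = 23
  bit 4 = 1: r = r^2 * 33 mod 43 = 23^2 * 33 = 13*33 = 42
  -> A = 42
B = 33^37 mod 43  (bits of 37 = 100101)
  bit 0 = 1: r = r^2 * 33 mod 43 = 1^2 * 33 = 1*33 = 33
  bit 1 = 0: r = r^2 mod 43 = 33^2 = 14
  bit 2 = 0: r = r^2 mod 43 = 14^2 = 24
  bit 3 = 1: r = r^2 * 33 mod 43 = 24^2 * 33 = 17*33 = 2
  bit 4 = 0: r = r^2 mod 43 = 2^2 = 4
  bit 5 = 1: r = r^2 * 33 mod 43 = 4^2 * 33 = 16*33 = 12
  -> B = 12
s = B^a = 12^21 mod 43  (bits of 21 = 10101)
  bit 0 = 1: r = r^2 * 12 mod 43 = 1^2 * 12 = 1*12 = 12
  bit 1 = 0: r = r^2 mod 43 = 12^2 = 15
  bit 2 = 1: r = r^2 * 12 mod 43 = 15^2 * 12 = 10*12 = 34
  bit 3 = 0: r = r^2 mod 43 = 34^2 = 38
  bit 4 = 1: r = r^2 * 12 mod 43 = 38^2 * 12 = 25*12 = 42
  -> s = B^a = 42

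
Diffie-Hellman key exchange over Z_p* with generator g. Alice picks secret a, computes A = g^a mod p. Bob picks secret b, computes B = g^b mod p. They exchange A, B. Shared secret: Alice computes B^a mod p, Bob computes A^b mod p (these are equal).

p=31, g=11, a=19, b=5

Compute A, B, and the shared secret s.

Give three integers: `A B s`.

Answer: 22 6 6

Derivation:
A = 11^19 mod 31  (bits of 19 = 10011)
  bit 0 = 1: r = r^2 * 11 mod 31 = 1^2 * 11 = 1*11 = 11
  bit 1 = 0: r = r^2 mod 31 = 11^2 = 28
  bit 2 = 0: r = r^2 mod 31 = 28^2 = 9
  bit 3 = 1: r = r^2 * 11 mod 31 = 9^2 * 11 = 19*11 = 23
  bit 4 = 1: r = r^2 * 11 mod 31 = 23^2 * 11 = 2*11 = 22
  -> A = 22
B = 11^5 mod 31  (bits of 5 = 101)
  bit 0 = 1: r = r^2 * 11 mod 31 = 1^2 * 11 = 1*11 = 11
  bit 1 = 0: r = r^2 mod 31 = 11^2 = 28
  bit 2 = 1: r = r^2 * 11 mod 31 = 28^2 * 11 = 9*11 = 6
  -> B = 6
s = B^a = 6^19 mod 31  (bits of 19 = 10011)
  bit 0 = 1: r = r^2 * 6 mod 31 = 1^2 * 6 = 1*6 = 6
  bit 1 = 0: r = r^2 mod 31 = 6^2 = 5
  bit 2 = 0: r = r^2 mod 31 = 5^2 = 25
  bit 3 = 1: r = r^2 * 6 mod 31 = 25^2 * 6 = 5*6 = 30
  bit 4 = 1: r = r^2 * 6 mod 31 = 30^2 * 6 = 1*6 = 6
  -> s = B^a = 6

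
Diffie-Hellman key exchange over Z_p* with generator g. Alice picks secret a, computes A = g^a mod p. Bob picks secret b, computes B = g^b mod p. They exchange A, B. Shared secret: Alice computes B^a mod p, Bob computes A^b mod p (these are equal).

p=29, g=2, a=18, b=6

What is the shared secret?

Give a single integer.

A = 2^18 mod 29  (bits of 18 = 10010)
  bit 0 = 1: r = r^2 * 2 mod 29 = 1^2 * 2 = 1*2 = 2
  bit 1 = 0: r = r^2 mod 29 = 2^2 = 4
  bit 2 = 0: r = r^2 mod 29 = 4^2 = 16
  bit 3 = 1: r = r^2 * 2 mod 29 = 16^2 * 2 = 24*2 = 19
  bit 4 = 0: r = r^2 mod 29 = 19^2 = 13
  -> A = 13
B = 2^6 mod 29  (bits of 6 = 110)
  bit 0 = 1: r = r^2 * 2 mod 29 = 1^2 * 2 = 1*2 = 2
  bit 1 = 1: r = r^2 * 2 mod 29 = 2^2 * 2 = 4*2 = 8
  bit 2 = 0: r = r^2 mod 29 = 8^2 = 6
  -> B = 6
s = B^a = 6^18 mod 29  (bits of 18 = 10010)
  bit 0 = 1: r = r^2 * 6 mod 29 = 1^2 * 6 = 1*6 = 6
  bit 1 = 0: r = r^2 mod 29 = 6^2 = 7
  bit 2 = 0: r = r^2 mod 29 = 7^2 = 20
  bit 3 = 1: r = r^2 * 6 mod 29 = 20^2 * 6 = 23*6 = 22
  bit 4 = 0: r = r^2 mod 29 = 22^2 = 20
  -> s = B^a = 20

Answer: 20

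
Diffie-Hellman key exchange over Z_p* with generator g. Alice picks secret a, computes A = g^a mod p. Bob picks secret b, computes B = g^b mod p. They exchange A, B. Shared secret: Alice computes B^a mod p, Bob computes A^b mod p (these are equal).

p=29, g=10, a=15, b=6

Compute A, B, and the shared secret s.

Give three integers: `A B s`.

A = 10^15 mod 29  (bits of 15 = 1111)
  bit 0 = 1: r = r^2 * 10 mod 29 = 1^2 * 10 = 1*10 = 10
  bit 1 = 1: r = r^2 * 10 mod 29 = 10^2 * 10 = 13*10 = 14
  bit 2 = 1: r = r^2 * 10 mod 29 = 14^2 * 10 = 22*10 = 17
  bit 3 = 1: r = r^2 * 10 mod 29 = 17^2 * 10 = 28*10 = 19
  -> A = 19
B = 10^6 mod 29  (bits of 6 = 110)
  bit 0 = 1: r = r^2 * 10 mod 29 = 1^2 * 10 = 1*10 = 10
  bit 1 = 1: r = r^2 * 10 mod 29 = 10^2 * 10 = 13*10 = 14
  bit 2 = 0: r = r^2 mod 29 = 14^2 = 22
  -> B = 22
s = B^a = 22^15 mod 29  (bits of 15 = 1111)
  bit 0 = 1: r = r^2 * 22 mod 29 = 1^2 * 22 = 1*22 = 22
  bit 1 = 1: r = r^2 * 22 mod 29 = 22^2 * 22 = 20*22 = 5
  bit 2 = 1: r = r^2 * 22 mod 29 = 5^2 * 22 = 25*22 = 28
  bit 3 = 1: r = r^2 * 22 mod 29 = 28^2 * 22 = 1*22 = 22
  -> s = B^a = 22

Answer: 19 22 22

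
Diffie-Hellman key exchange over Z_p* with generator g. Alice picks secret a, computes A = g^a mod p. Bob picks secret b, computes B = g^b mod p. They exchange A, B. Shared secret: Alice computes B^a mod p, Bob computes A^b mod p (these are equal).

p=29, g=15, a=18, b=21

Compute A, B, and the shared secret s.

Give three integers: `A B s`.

A = 15^18 mod 29  (bits of 18 = 10010)
  bit 0 = 1: r = r^2 * 15 mod 29 = 1^2 * 15 = 1*15 = 15
  bit 1 = 0: r = r^2 mod 29 = 15^2 = 22
  bit 2 = 0: r = r^2 mod 29 = 22^2 = 20
  bit 3 = 1: r = r^2 * 15 mod 29 = 20^2 * 15 = 23*15 = 26
  bit 4 = 0: r = r^2 mod 29 = 26^2 = 9
  -> A = 9
B = 15^21 mod 29  (bits of 21 = 10101)
  bit 0 = 1: r = r^2 * 15 mod 29 = 1^2 * 15 = 1*15 = 15
  bit 1 = 0: r = r^2 mod 29 = 15^2 = 22
  bit 2 = 1: r = r^2 * 15 mod 29 = 22^2 * 15 = 20*15 = 10
  bit 3 = 0: r = r^2 mod 29 = 10^2 = 13
  bit 4 = 1: r = r^2 * 15 mod 29 = 13^2 * 15 = 24*15 = 12
  -> B = 12
s = B^a = 12^18 mod 29  (bits of 18 = 10010)
  bit 0 = 1: r = r^2 * 12 mod 29 = 1^2 * 12 = 1*12 = 12
  bit 1 = 0: r = r^2 mod 29 = 12^2 = 28
  bit 2 = 0: r = r^2 mod 29 = 28^2 = 1
  bit 3 = 1: r = r^2 * 12 mod 29 = 1^2 * 12 = 1*12 = 12
  bit 4 = 0: r = r^2 mod 29 = 12^2 = 28
  -> s = B^a = 28

Answer: 9 12 28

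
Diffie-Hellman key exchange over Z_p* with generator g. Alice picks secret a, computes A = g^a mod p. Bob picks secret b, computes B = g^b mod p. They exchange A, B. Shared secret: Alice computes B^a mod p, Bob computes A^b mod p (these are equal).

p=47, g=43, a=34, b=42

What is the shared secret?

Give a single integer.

A = 43^34 mod 47  (bits of 34 = 100010)
  bit 0 = 1: r = r^2 * 43 mod 47 = 1^2 * 43 = 1*43 = 43
  bit 1 = 0: r = r^2 mod 47 = 43^2 = 16
  bit 2 = 0: r = r^2 mod 47 = 16^2 = 21
  bit 3 = 0: r = r^2 mod 47 = 21^2 = 18
  bit 4 = 1: r = r^2 * 43 mod 47 = 18^2 * 43 = 42*43 = 20
  bit 5 = 0: r = r^2 mod 47 = 20^2 = 24
  -> A = 24
B = 43^42 mod 47  (bits of 42 = 101010)
  bit 0 = 1: r = r^2 * 43 mod 47 = 1^2 * 43 = 1*43 = 43
  bit 1 = 0: r = r^2 mod 47 = 43^2 = 16
  bit 2 = 1: r = r^2 * 43 mod 47 = 16^2 * 43 = 21*43 = 10
  bit 3 = 0: r = r^2 mod 47 = 10^2 = 6
  bit 4 = 1: r = r^2 * 43 mod 47 = 6^2 * 43 = 36*43 = 44
  bit 5 = 0: r = r^2 mod 47 = 44^2 = 9
  -> B = 9
s = B^a = 9^34 mod 47  (bits of 34 = 100010)
  bit 0 = 1: r = r^2 * 9 mod 47 = 1^2 * 9 = 1*9 = 9
  bit 1 = 0: r = r^2 mod 47 = 9^2 = 34
  bit 2 = 0: r = r^2 mod 47 = 34^2 = 28
  bit 3 = 0: r = r^2 mod 47 = 28^2 = 32
  bit 4 = 1: r = r^2 * 9 mod 47 = 32^2 * 9 = 37*9 = 4
  bit 5 = 0: r = r^2 mod 47 = 4^2 = 16
  -> s = B^a = 16

Answer: 16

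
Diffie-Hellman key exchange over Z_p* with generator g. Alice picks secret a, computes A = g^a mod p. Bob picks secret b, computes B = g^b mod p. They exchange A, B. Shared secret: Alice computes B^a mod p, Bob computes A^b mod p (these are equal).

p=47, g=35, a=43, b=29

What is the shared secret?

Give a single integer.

A = 35^43 mod 47  (bits of 43 = 101011)
  bit 0 = 1: r = r^2 * 35 mod 47 = 1^2 * 35 = 1*35 = 35
  bit 1 = 0: r = r^2 mod 47 = 35^2 = 3
  bit 2 = 1: r = r^2 * 35 mod 47 = 3^2 * 35 = 9*35 = 33
  bit 3 = 0: r = r^2 mod 47 = 33^2 = 8
  bit 4 = 1: r = r^2 * 35 mod 47 = 8^2 * 35 = 17*35 = 31
  bit 5 = 1: r = r^2 * 35 mod 47 = 31^2 * 35 = 21*35 = 30
  -> A = 30
B = 35^29 mod 47  (bits of 29 = 11101)
  bit 0 = 1: r = r^2 * 35 mod 47 = 1^2 * 35 = 1*35 = 35
  bit 1 = 1: r = r^2 * 35 mod 47 = 35^2 * 35 = 3*35 = 11
  bit 2 = 1: r = r^2 * 35 mod 47 = 11^2 * 35 = 27*35 = 5
  bit 3 = 0: r = r^2 mod 47 = 5^2 = 25
  bit 4 = 1: r = r^2 * 35 mod 47 = 25^2 * 35 = 14*35 = 20
  -> B = 20
s = B^a = 20^43 mod 47  (bits of 43 = 101011)
  bit 0 = 1: r = r^2 * 20 mod 47 = 1^2 * 20 = 1*20 = 20
  bit 1 = 0: r = r^2 mod 47 = 20^2 = 24
  bit 2 = 1: r = r^2 * 20 mod 47 = 24^2 * 20 = 12*20 = 5
  bit 3 = 0: r = r^2 mod 47 = 5^2 = 25
  bit 4 = 1: r = r^2 * 20 mod 47 = 25^2 * 20 = 14*20 = 45
  bit 5 = 1: r = r^2 * 20 mod 47 = 45^2 * 20 = 4*20 = 33
  -> s = B^a = 33

Answer: 33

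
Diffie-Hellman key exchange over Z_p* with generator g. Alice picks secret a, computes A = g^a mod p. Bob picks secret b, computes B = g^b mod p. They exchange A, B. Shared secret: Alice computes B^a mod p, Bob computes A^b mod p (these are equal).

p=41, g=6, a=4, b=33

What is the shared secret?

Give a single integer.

Answer: 4

Derivation:
A = 6^4 mod 41  (bits of 4 = 100)
  bit 0 = 1: r = r^2 * 6 mod 41 = 1^2 * 6 = 1*6 = 6
  bit 1 = 0: r = r^2 mod 41 = 6^2 = 36
  bit 2 = 0: r = r^2 mod 41 = 36^2 = 25
  -> A = 25
B = 6^33 mod 41  (bits of 33 = 100001)
  bit 0 = 1: r = r^2 * 6 mod 41 = 1^2 * 6 = 1*6 = 6
  bit 1 = 0: r = r^2 mod 41 = 6^2 = 36
  bit 2 = 0: r = r^2 mod 41 = 36^2 = 25
  bit 3 = 0: r = r^2 mod 41 = 25^2 = 10
  bit 4 = 0: r = r^2 mod 41 = 10^2 = 18
  bit 5 = 1: r = r^2 * 6 mod 41 = 18^2 * 6 = 37*6 = 17
  -> B = 17
s = B^a = 17^4 mod 41  (bits of 4 = 100)
  bit 0 = 1: r = r^2 * 17 mod 41 = 1^2 * 17 = 1*17 = 17
  bit 1 = 0: r = r^2 mod 41 = 17^2 = 2
  bit 2 = 0: r = r^2 mod 41 = 2^2 = 4
  -> s = B^a = 4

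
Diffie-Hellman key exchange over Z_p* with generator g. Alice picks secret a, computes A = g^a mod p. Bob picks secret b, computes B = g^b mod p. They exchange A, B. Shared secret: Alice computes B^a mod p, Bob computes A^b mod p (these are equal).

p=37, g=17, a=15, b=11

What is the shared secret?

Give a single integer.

A = 17^15 mod 37  (bits of 15 = 1111)
  bit 0 = 1: r = r^2 * 17 mod 37 = 1^2 * 17 = 1*17 = 17
  bit 1 = 1: r = r^2 * 17 mod 37 = 17^2 * 17 = 30*17 = 29
  bit 2 = 1: r = r^2 * 17 mod 37 = 29^2 * 17 = 27*17 = 15
  bit 3 = 1: r = r^2 * 17 mod 37 = 15^2 * 17 = 3*17 = 14
  -> A = 14
B = 17^11 mod 37  (bits of 11 = 1011)
  bit 0 = 1: r = r^2 * 17 mod 37 = 1^2 * 17 = 1*17 = 17
  bit 1 = 0: r = r^2 mod 37 = 17^2 = 30
  bit 2 = 1: r = r^2 * 17 mod 37 = 30^2 * 17 = 12*17 = 19
  bit 3 = 1: r = r^2 * 17 mod 37 = 19^2 * 17 = 28*17 = 32
  -> B = 32
s = B^a = 32^15 mod 37  (bits of 15 = 1111)
  bit 0 = 1: r = r^2 * 32 mod 37 = 1^2 * 32 = 1*32 = 32
  bit 1 = 1: r = r^2 * 32 mod 37 = 32^2 * 32 = 25*32 = 23
  bit 2 = 1: r = r^2 * 32 mod 37 = 23^2 * 32 = 11*32 = 19
  bit 3 = 1: r = r^2 * 32 mod 37 = 19^2 * 32 = 28*32 = 8
  -> s = B^a = 8

Answer: 8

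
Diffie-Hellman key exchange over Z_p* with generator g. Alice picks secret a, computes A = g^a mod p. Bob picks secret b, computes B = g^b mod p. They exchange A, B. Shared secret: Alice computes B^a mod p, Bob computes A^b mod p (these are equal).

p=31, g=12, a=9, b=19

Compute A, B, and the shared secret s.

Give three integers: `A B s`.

A = 12^9 mod 31  (bits of 9 = 1001)
  bit 0 = 1: r = r^2 * 12 mod 31 = 1^2 * 12 = 1*12 = 12
  bit 1 = 0: r = r^2 mod 31 = 12^2 = 20
  bit 2 = 0: r = r^2 mod 31 = 20^2 = 28
  bit 3 = 1: r = r^2 * 12 mod 31 = 28^2 * 12 = 9*12 = 15
  -> A = 15
B = 12^19 mod 31  (bits of 19 = 10011)
  bit 0 = 1: r = r^2 * 12 mod 31 = 1^2 * 12 = 1*12 = 12
  bit 1 = 0: r = r^2 mod 31 = 12^2 = 20
  bit 2 = 0: r = r^2 mod 31 = 20^2 = 28
  bit 3 = 1: r = r^2 * 12 mod 31 = 28^2 * 12 = 9*12 = 15
  bit 4 = 1: r = r^2 * 12 mod 31 = 15^2 * 12 = 8*12 = 3
  -> B = 3
s = B^a = 3^9 mod 31  (bits of 9 = 1001)
  bit 0 = 1: r = r^2 * 3 mod 31 = 1^2 * 3 = 1*3 = 3
  bit 1 = 0: r = r^2 mod 31 = 3^2 = 9
  bit 2 = 0: r = r^2 mod 31 = 9^2 = 19
  bit 3 = 1: r = r^2 * 3 mod 31 = 19^2 * 3 = 20*3 = 29
  -> s = B^a = 29

Answer: 15 3 29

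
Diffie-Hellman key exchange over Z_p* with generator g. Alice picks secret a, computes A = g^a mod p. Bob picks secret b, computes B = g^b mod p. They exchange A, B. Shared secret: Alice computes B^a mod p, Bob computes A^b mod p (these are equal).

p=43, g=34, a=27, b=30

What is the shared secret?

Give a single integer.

Answer: 16

Derivation:
A = 34^27 mod 43  (bits of 27 = 11011)
  bit 0 = 1: r = r^2 * 34 mod 43 = 1^2 * 34 = 1*34 = 34
  bit 1 = 1: r = r^2 * 34 mod 43 = 34^2 * 34 = 38*34 = 2
  bit 2 = 0: r = r^2 mod 43 = 2^2 = 4
  bit 3 = 1: r = r^2 * 34 mod 43 = 4^2 * 34 = 16*34 = 28
  bit 4 = 1: r = r^2 * 34 mod 43 = 28^2 * 34 = 10*34 = 39
  -> A = 39
B = 34^30 mod 43  (bits of 30 = 11110)
  bit 0 = 1: r = r^2 * 34 mod 43 = 1^2 * 34 = 1*34 = 34
  bit 1 = 1: r = r^2 * 34 mod 43 = 34^2 * 34 = 38*34 = 2
  bit 2 = 1: r = r^2 * 34 mod 43 = 2^2 * 34 = 4*34 = 7
  bit 3 = 1: r = r^2 * 34 mod 43 = 7^2 * 34 = 6*34 = 32
  bit 4 = 0: r = r^2 mod 43 = 32^2 = 35
  -> B = 35
s = B^a = 35^27 mod 43  (bits of 27 = 11011)
  bit 0 = 1: r = r^2 * 35 mod 43 = 1^2 * 35 = 1*35 = 35
  bit 1 = 1: r = r^2 * 35 mod 43 = 35^2 * 35 = 21*35 = 4
  bit 2 = 0: r = r^2 mod 43 = 4^2 = 16
  bit 3 = 1: r = r^2 * 35 mod 43 = 16^2 * 35 = 41*35 = 16
  bit 4 = 1: r = r^2 * 35 mod 43 = 16^2 * 35 = 41*35 = 16
  -> s = B^a = 16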